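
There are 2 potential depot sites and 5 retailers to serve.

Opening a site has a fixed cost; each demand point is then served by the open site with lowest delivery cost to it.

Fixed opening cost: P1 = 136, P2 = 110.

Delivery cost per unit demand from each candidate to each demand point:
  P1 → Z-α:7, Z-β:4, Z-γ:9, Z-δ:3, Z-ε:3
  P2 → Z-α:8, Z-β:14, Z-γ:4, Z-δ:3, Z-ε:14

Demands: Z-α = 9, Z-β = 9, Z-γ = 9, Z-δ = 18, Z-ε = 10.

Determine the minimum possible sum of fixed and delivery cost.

400

Open {P1}: assign each demand point to its cheapest open site.
  Z-α→P1 9×7=63, Z-β→P1 9×4=36, Z-γ→P1 9×9=81, Z-δ→P1 18×3=54, Z-ε→P1 10×3=30
  delivery cost 264, fixed 136 → total 400.
Compare {P1, P2}: delivery cost 219 + fixed 246 = 465.
Compare {P2}: delivery cost 428 + fixed 110 = 538.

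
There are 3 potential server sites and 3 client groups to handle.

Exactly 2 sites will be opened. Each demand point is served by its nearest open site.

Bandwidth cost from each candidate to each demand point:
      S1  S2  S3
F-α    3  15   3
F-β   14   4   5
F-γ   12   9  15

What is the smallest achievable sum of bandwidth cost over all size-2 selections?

10

Open {F-α, F-β}.
  S1→F-α 3, S2→F-β 4, S3→F-α 3  ⇒ total 10.
Compare {F-α, F-γ}: total 15.
Compare {F-β, F-γ}: total 21.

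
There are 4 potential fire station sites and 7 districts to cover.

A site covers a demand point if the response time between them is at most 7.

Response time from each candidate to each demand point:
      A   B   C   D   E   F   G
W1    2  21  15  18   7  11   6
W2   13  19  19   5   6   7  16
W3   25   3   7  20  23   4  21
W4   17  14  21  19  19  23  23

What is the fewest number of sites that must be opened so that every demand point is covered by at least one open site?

Coverage sets (demand points within 7 of each site):
  W1: {A, E, G}
  W2: {D, E, F}
  W3: {B, C, F}
  W4: {}
No 2 sites suffice: every size-2 union leaves at least one demand point uncovered.
But {W1, W2, W3} covers everything, so the minimum is 3.

3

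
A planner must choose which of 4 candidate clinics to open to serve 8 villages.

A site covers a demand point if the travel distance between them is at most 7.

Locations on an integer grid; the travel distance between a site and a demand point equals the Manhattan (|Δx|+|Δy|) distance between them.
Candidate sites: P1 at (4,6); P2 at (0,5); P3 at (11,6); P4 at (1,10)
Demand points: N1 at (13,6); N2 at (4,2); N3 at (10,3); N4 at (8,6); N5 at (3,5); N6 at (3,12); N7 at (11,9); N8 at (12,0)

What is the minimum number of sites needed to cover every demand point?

Coverage sets (demand points within 7 of each site):
  P1: {N2, N4, N5, N6}
  P2: {N2, N5}
  P3: {N1, N3, N4, N7, N8}
  P4: {N5, N6}
No single site covers all 8 demand points.
But {P1, P3} covers everything, so the minimum is 2.

2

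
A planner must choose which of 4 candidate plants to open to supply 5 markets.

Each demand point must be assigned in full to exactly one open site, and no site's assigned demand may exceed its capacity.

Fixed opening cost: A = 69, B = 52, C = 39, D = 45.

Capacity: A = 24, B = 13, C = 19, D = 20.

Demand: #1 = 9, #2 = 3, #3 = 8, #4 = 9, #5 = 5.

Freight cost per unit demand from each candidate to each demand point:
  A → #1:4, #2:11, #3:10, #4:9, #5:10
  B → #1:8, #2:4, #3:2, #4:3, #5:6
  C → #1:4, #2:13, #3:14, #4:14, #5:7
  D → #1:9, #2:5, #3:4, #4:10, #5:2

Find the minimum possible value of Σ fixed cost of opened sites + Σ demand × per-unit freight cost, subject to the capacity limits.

Open {B, C, D}; cheapest assignment that respects the capacities:
  B (cap 13, load 12): #2, #4 — cost 3×4 + 9×3 = 39
  C (cap 19, load 9): #1 — cost 9×4 = 36
  D (cap 20, load 13): #3, #5 — cost 8×4 + 5×2 = 42
  Shipping 117, fixed 136 → total 253.
  Any other capacity-feasible assignment to {B, C, D} ships for at least 117.
Compare {A, B, D}: its best feasible assignment gives total 283.
Compare {A, D}: its best feasible assignment gives total 288.
Every other set of open sites that can feasibly serve all demand totals ≥ 283 even under its best assignment. Minimum: 253.

253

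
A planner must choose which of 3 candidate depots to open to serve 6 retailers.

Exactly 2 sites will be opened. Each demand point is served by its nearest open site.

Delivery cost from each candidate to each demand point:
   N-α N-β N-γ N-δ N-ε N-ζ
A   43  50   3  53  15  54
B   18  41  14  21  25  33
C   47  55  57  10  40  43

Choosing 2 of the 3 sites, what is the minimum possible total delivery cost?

131

Open {A, B}.
  N-α→B 18, N-β→B 41, N-γ→A 3, N-δ→B 21, N-ε→A 15, N-ζ→B 33  ⇒ total 131.
Compare {B, C}: total 141.
Compare {A, C}: total 164.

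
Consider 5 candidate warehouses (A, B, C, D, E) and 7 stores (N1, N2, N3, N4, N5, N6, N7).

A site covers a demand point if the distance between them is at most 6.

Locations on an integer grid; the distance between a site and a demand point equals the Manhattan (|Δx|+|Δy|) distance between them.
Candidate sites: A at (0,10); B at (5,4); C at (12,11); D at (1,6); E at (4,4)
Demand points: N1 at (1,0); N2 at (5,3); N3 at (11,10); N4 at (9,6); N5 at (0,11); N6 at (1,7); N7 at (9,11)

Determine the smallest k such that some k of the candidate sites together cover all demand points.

3

Coverage sets (demand points within 6 of each site):
  A: {N5, N6}
  B: {N2, N4}
  C: {N3, N7}
  D: {N1, N5, N6}
  E: {N2, N6}
No 2 sites suffice: every size-2 union leaves at least one demand point uncovered.
But {B, C, D} covers everything, so the minimum is 3.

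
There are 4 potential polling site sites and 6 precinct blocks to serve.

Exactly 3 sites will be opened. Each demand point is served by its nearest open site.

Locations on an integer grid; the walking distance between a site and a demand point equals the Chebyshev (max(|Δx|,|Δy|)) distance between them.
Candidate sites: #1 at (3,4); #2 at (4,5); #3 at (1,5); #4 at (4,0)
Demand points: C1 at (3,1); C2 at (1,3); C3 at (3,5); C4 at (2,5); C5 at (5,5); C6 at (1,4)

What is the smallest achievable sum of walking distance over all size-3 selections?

7

Open {#2, #3, #4}.
  C1→#4 1, C2→#3 2, C3→#2 1, C4→#3 1, C5→#2 1, C6→#3 1  ⇒ total 7.
Compare {#1, #2, #4}: total 8.
Compare {#1, #3, #4}: total 8.
No size-3 selection does better; minimum is 7.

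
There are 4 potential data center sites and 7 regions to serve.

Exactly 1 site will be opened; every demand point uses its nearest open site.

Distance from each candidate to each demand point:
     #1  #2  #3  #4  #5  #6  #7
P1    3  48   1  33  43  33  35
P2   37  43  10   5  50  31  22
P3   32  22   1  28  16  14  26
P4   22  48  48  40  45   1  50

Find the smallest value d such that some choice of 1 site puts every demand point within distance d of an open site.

Open {P3}.
  Farthest demand point is #1 at distance 32 (to P3); all others are ≤ 32.
With {P1} the worst case is 48.
With {P2} the worst case is 50.
No size-1 selection achieves below 32.

32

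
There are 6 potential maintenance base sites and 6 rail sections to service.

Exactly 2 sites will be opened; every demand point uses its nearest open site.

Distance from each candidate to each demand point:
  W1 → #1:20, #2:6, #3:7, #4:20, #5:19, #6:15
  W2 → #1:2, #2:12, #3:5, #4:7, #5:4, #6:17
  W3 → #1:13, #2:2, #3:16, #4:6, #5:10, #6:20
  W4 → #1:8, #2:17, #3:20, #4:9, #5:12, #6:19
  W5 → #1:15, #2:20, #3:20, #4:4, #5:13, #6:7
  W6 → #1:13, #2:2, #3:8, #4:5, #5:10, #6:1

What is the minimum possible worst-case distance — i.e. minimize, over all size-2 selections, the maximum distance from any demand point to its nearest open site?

Open {W2, W6}.
  Farthest demand point is #3 at distance 5 (to W2); all others are ≤ 5.
With {W4, W6} the worst case is 10.
With {W2, W5} the worst case is 12.
No size-2 selection achieves below 5.

5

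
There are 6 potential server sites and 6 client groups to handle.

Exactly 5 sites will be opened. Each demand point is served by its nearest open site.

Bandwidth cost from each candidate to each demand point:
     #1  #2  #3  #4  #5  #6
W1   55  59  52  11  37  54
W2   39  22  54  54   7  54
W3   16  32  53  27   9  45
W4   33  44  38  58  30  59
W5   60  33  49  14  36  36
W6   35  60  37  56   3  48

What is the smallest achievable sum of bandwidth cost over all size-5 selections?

125

Open {W1, W2, W3, W5, W6}.
  #1→W3 16, #2→W2 22, #3→W6 37, #4→W1 11, #5→W6 3, #6→W5 36  ⇒ total 125.
Compare {W2, W3, W4, W5, W6}: total 128.
Compare {W1, W2, W3, W4, W5}: total 130.
No size-5 selection does better; minimum is 125.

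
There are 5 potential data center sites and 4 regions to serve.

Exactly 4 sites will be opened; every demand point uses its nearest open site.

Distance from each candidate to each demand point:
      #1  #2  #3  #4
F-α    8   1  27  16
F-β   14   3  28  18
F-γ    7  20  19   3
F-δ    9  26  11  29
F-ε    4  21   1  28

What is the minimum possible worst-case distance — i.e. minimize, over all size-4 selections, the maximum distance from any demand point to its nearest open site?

Open {F-α, F-β, F-γ, F-ε}.
  Farthest demand point is #1 at distance 4 (to F-ε); all others are ≤ 4.
With {F-α, F-γ, F-δ, F-ε} the worst case is 4.
With {F-β, F-γ, F-δ, F-ε} the worst case is 4.
No size-4 selection achieves below 4.

4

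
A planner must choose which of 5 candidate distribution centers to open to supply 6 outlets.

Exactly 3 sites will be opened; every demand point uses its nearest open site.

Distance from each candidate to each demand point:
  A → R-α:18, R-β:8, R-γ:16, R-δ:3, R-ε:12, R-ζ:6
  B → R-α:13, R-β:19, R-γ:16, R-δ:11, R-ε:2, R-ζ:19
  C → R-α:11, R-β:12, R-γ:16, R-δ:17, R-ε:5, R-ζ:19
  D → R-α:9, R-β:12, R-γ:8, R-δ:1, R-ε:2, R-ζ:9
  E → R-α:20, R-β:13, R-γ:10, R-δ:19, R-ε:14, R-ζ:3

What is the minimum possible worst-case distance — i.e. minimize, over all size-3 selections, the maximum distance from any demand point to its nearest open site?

Open {A, B, D}.
  Farthest demand point is R-α at distance 9 (to D); all others are ≤ 9.
With {A, C, D} the worst case is 9.
With {A, D, E} the worst case is 9.
No size-3 selection achieves below 9.

9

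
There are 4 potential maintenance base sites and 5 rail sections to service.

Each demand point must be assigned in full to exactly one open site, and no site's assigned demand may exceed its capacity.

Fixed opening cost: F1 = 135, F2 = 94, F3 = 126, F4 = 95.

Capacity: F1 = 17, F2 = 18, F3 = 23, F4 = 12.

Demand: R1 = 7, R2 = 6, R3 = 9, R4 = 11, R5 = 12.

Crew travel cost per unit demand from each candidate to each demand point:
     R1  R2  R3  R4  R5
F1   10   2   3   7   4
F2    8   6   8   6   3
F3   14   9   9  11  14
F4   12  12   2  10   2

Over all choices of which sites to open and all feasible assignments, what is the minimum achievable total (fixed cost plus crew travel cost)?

509

Open {F1, F2, F4}; cheapest assignment that respects the capacities:
  F1 (cap 17, load 15): R2, R3 — cost 6×2 + 9×3 = 39
  F2 (cap 18, load 18): R1, R4 — cost 7×8 + 11×6 = 122
  F4 (cap 12, load 12): R5 — cost 12×2 = 24
  Shipping 185, fixed 324 → total 509.
  Any other capacity-feasible assignment to {F1, F2, F4} ships for at least 185.
Compare {F2, F3, F4}: its best feasible assignment gives total 596.
Compare {F1, F2, F3, F4}: its best feasible assignment gives total 635.
Every other set of open sites that can feasibly serve all demand totals ≥ 596 even under its best assignment. Minimum: 509.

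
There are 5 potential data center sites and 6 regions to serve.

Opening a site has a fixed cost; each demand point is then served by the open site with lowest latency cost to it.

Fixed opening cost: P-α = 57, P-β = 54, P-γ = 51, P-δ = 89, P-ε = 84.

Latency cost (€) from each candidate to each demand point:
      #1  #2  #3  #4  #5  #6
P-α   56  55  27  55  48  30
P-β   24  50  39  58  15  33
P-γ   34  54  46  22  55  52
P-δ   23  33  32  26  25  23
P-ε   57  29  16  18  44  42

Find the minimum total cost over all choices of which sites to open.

Open {P-δ}: assign each demand point to its cheapest open site.
  #1→P-δ 23, #2→P-δ 33, #3→P-δ 32, #4→P-δ 26, #5→P-δ 25, #6→P-δ 23
  latency cost 162, fixed 89 → total 251.
Compare {P-β}: latency cost 219 + fixed 54 = 273.
Compare {P-β, P-ε}: latency cost 135 + fixed 138 = 273.
Compare {P-β, P-γ}: latency cost 183 + fixed 105 = 288.
All other subsets cost ≥ 273. Minimum total cost: 251.

251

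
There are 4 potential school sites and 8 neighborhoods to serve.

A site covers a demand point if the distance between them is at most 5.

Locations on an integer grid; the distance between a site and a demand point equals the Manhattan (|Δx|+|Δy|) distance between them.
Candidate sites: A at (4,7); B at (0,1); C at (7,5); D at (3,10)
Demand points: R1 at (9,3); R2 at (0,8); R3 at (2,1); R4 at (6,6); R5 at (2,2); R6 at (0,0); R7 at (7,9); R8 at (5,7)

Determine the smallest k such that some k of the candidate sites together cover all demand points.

3

Coverage sets (demand points within 5 of each site):
  A: {R2, R4, R7, R8}
  B: {R3, R5, R6}
  C: {R1, R4, R7, R8}
  D: {R2, R7, R8}
No 2 sites suffice: every size-2 union leaves at least one demand point uncovered.
But {A, B, C} covers everything, so the minimum is 3.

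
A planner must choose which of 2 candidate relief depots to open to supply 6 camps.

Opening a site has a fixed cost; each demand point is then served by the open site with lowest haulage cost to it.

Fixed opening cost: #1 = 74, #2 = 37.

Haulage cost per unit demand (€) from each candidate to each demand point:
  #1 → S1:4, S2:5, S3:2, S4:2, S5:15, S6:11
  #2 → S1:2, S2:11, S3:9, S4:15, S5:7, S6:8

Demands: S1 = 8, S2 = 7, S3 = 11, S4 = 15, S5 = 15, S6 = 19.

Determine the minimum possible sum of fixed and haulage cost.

Open {#1, #2}: assign each demand point to its cheapest open site.
  S1→#2 8×2=16, S2→#1 7×5=35, S3→#1 11×2=22, S4→#1 15×2=30, S5→#2 15×7=105, S6→#2 19×8=152
  haulage cost 360, fixed 111 → total 471.
Compare {#1}: haulage cost 553 + fixed 74 = 627.
Compare {#2}: haulage cost 674 + fixed 37 = 711.

471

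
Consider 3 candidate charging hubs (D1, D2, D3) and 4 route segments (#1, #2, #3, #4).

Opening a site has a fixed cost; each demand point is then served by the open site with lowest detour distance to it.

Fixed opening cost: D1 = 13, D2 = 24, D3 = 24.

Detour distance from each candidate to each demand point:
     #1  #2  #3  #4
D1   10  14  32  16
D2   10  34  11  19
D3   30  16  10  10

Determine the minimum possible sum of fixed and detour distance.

81

Open {D1, D3}: assign each demand point to its cheapest open site.
  #1→D1 10, #2→D1 14, #3→D3 10, #4→D3 10
  detour distance 44, fixed 37 → total 81.
Compare {D1}: detour distance 72 + fixed 13 = 85.
Compare {D1, D2}: detour distance 51 + fixed 37 = 88.
Compare {D3}: detour distance 66 + fixed 24 = 90.
All other subsets cost ≥ 85. Minimum total cost: 81.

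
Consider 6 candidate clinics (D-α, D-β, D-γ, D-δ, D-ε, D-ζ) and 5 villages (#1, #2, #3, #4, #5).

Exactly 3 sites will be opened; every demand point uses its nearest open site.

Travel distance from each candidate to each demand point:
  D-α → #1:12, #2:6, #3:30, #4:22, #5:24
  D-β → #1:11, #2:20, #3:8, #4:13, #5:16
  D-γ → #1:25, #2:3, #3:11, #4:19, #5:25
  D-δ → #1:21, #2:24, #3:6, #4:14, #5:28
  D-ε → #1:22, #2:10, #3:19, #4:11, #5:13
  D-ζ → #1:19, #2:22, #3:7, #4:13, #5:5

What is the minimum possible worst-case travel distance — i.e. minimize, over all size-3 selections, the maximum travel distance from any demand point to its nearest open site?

Open {D-β, D-ε, D-ζ}.
  Farthest demand point is #1 at travel distance 11 (to D-β); all others are ≤ 11.
With {D-α, D-ε, D-ζ} the worst case is 12.
With {D-α, D-β, D-ε} the worst case is 13.
No size-3 selection achieves below 11.

11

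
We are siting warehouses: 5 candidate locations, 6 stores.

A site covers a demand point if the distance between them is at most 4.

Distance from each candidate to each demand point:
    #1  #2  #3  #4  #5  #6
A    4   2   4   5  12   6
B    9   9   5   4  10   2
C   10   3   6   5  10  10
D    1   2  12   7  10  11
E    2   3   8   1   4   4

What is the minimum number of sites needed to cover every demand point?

2

Coverage sets (demand points within 4 of each site):
  A: {#1, #2, #3}
  B: {#4, #6}
  C: {#2}
  D: {#1, #2}
  E: {#1, #2, #4, #5, #6}
No single site covers all 6 demand points.
But {A, E} covers everything, so the minimum is 2.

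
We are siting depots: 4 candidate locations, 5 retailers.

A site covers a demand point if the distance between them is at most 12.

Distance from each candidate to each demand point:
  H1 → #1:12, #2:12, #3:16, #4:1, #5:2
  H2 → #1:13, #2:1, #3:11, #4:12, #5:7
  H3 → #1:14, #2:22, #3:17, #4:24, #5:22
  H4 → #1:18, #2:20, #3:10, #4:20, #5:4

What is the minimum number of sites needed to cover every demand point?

Coverage sets (demand points within 12 of each site):
  H1: {#1, #2, #4, #5}
  H2: {#2, #3, #4, #5}
  H3: {}
  H4: {#3, #5}
No single site covers all 5 demand points.
But {H1, H2} covers everything, so the minimum is 2.

2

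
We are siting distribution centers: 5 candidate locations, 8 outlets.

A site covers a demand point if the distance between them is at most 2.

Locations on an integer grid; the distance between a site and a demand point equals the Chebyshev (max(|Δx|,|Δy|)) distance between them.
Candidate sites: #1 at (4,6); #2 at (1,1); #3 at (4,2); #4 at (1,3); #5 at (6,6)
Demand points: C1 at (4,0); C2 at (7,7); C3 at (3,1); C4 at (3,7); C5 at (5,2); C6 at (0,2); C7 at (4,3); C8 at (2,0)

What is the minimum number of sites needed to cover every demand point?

Coverage sets (demand points within 2 of each site):
  #1: {C4}
  #2: {C3, C6, C8}
  #3: {C1, C3, C5, C7, C8}
  #4: {C3, C6}
  #5: {C2}
No 3 sites suffice: every size-3 union leaves at least one demand point uncovered.
But {#1, #2, #3, #5} covers everything, so the minimum is 4.

4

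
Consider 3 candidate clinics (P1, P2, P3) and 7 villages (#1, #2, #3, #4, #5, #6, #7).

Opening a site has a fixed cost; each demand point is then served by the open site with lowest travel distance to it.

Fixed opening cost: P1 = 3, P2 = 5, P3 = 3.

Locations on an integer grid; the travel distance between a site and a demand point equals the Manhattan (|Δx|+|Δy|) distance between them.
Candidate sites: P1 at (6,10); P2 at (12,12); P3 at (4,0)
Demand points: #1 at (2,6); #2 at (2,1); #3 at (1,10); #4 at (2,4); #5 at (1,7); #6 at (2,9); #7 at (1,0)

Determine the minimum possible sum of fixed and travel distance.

44

Open {P1, P3}: assign each demand point to its cheapest open site.
  #1→P1 8, #2→P3 3, #3→P1 5, #4→P3 6, #5→P1 8, #6→P1 5, #7→P3 3
  travel distance 38, fixed 6 → total 44.
Compare {P1, P2, P3}: travel distance 38 + fixed 11 = 49.
Compare {P3}: travel distance 54 + fixed 3 = 57.
Compare {P2, P3}: travel distance 54 + fixed 8 = 62.
All other subsets cost ≥ 49. Minimum total cost: 44.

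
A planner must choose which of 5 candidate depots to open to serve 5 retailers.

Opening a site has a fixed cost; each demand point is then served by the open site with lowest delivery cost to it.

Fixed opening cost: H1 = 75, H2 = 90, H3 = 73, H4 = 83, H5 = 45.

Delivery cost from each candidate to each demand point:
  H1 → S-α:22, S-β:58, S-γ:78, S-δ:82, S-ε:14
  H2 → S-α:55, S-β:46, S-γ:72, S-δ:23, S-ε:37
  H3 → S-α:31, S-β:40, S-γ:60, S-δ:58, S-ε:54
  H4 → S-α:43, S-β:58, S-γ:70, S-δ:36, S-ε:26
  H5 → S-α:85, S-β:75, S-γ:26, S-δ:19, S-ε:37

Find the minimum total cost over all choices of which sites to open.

Open {H1, H5}: assign each demand point to its cheapest open site.
  S-α→H1 22, S-β→H1 58, S-γ→H5 26, S-δ→H5 19, S-ε→H1 14
  delivery cost 139, fixed 120 → total 259.
Compare {H3, H5}: delivery cost 153 + fixed 118 = 271.
Compare {H5}: delivery cost 242 + fixed 45 = 287.
Compare {H4, H5}: delivery cost 172 + fixed 128 = 300.
All other subsets cost ≥ 271. Minimum total cost: 259.

259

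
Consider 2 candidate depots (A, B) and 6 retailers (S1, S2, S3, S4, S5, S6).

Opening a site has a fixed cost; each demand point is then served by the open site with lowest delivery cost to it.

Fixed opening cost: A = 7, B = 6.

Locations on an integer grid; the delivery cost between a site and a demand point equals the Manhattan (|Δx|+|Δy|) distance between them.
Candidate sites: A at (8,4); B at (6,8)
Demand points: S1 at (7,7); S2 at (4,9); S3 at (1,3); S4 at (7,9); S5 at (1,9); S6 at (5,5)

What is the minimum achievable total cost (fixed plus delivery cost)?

33

Open {B}: assign each demand point to its cheapest open site.
  S1→B 2, S2→B 3, S3→B 10, S4→B 2, S5→B 6, S6→B 4
  delivery cost 27, fixed 6 → total 33.
Compare {A, B}: delivery cost 25 + fixed 13 = 38.
Compare {A}: delivery cost 43 + fixed 7 = 50.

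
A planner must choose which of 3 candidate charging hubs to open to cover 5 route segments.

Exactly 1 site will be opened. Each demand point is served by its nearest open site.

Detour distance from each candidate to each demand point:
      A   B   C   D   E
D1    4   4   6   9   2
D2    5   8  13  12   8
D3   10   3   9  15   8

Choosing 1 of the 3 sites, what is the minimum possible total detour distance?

Open {D1}.
  A→D1 4, B→D1 4, C→D1 6, D→D1 9, E→D1 2  ⇒ total 25.
Compare {D3}: total 45.
Compare {D2}: total 46.

25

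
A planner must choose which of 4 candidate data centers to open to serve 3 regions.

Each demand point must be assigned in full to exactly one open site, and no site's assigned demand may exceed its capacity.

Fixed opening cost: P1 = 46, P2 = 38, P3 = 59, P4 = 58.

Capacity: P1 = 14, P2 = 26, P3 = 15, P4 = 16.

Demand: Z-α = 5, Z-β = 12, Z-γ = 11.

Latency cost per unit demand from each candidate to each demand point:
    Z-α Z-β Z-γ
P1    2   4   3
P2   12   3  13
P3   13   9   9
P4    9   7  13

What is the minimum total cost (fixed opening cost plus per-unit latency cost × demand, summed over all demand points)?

Open {P1, P2}; cheapest assignment that respects the capacities:
  P1 (cap 14, load 11): Z-γ — cost 11×3 = 33
  P2 (cap 26, load 17): Z-α, Z-β — cost 5×12 + 12×3 = 96
  Shipping 129, fixed 84 → total 213.
  Any other capacity-feasible assignment to {P1, P2} ships for at least 129.
Compare {P1, P2, P4}: its best feasible assignment gives total 256.
Compare {P1, P2, P3}: its best feasible assignment gives total 272.
Every other set of open sites that can feasibly serve all demand totals ≥ 256 even under its best assignment. Minimum: 213.

213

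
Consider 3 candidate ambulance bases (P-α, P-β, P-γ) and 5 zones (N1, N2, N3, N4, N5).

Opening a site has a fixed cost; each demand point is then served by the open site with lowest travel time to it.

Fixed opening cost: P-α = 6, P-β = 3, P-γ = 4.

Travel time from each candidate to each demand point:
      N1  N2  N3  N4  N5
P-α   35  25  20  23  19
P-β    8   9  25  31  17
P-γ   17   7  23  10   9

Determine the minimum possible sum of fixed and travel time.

Open {P-β, P-γ}: assign each demand point to its cheapest open site.
  N1→P-β 8, N2→P-γ 7, N3→P-γ 23, N4→P-γ 10, N5→P-γ 9
  travel time 57, fixed 7 → total 64.
Compare {P-α, P-β, P-γ}: travel time 54 + fixed 13 = 67.
Compare {P-γ}: travel time 66 + fixed 4 = 70.
Compare {P-α, P-γ}: travel time 63 + fixed 10 = 73.
All other subsets cost ≥ 67. Minimum total cost: 64.

64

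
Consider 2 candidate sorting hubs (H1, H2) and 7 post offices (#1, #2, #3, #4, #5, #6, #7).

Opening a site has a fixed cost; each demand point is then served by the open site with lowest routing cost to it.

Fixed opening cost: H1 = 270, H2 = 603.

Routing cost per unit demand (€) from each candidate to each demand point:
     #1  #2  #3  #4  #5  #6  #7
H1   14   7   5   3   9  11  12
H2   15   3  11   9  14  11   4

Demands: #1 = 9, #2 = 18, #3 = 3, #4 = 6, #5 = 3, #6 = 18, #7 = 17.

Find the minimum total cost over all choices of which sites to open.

Open {H1}: assign each demand point to its cheapest open site.
  #1→H1 9×14=126, #2→H1 18×7=126, #3→H1 3×5=15, #4→H1 6×3=18, #5→H1 3×9=27, #6→H1 18×11=198, #7→H1 17×12=204
  routing cost 714, fixed 270 → total 984.
Compare {H2}: routing cost 584 + fixed 603 = 1187.
Compare {H1, H2}: routing cost 506 + fixed 873 = 1379.

984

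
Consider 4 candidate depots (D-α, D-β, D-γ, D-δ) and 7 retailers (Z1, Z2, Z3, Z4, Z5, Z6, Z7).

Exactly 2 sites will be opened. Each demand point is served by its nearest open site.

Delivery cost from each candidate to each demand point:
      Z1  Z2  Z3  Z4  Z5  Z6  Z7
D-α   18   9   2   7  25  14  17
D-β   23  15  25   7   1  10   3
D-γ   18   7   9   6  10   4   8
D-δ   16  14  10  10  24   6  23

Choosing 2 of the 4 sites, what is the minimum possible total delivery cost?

Open {D-β, D-γ}.
  Z1→D-γ 18, Z2→D-γ 7, Z3→D-γ 9, Z4→D-γ 6, Z5→D-β 1, Z6→D-γ 4, Z7→D-β 3  ⇒ total 48.
Compare {D-α, D-β}: total 50.
Compare {D-α, D-γ}: total 55.
No size-2 selection does better; minimum is 48.

48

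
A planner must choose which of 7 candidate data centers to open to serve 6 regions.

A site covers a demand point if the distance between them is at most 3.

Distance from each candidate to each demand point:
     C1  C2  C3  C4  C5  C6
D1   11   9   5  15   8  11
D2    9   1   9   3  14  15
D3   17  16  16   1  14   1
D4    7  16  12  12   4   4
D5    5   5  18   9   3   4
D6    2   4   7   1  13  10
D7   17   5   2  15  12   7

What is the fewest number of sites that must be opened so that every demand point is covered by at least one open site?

5

Coverage sets (demand points within 3 of each site):
  D1: {}
  D2: {C2, C4}
  D3: {C4, C6}
  D4: {}
  D5: {C5}
  D6: {C1, C4}
  D7: {C3}
No 4 sites suffice: every size-4 union leaves at least one demand point uncovered.
But {D2, D3, D5, D6, D7} covers everything, so the minimum is 5.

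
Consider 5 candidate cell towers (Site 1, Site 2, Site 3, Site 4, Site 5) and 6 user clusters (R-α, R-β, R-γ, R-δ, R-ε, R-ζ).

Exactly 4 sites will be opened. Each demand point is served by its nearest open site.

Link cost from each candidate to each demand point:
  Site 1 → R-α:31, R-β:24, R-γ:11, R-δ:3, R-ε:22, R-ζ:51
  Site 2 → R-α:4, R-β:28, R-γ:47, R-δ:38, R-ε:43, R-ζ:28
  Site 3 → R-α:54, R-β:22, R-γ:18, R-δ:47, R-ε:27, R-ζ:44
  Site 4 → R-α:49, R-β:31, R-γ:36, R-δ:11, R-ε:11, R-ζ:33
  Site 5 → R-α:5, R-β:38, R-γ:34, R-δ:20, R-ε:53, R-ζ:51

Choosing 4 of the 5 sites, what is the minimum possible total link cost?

Open {Site 1, Site 2, Site 3, Site 4}.
  R-α→Site 2 4, R-β→Site 3 22, R-γ→Site 1 11, R-δ→Site 1 3, R-ε→Site 4 11, R-ζ→Site 2 28  ⇒ total 79.
Compare {Site 1, Site 2, Site 4, Site 5}: total 81.
Compare {Site 1, Site 3, Site 4, Site 5}: total 85.
No size-4 selection does better; minimum is 79.

79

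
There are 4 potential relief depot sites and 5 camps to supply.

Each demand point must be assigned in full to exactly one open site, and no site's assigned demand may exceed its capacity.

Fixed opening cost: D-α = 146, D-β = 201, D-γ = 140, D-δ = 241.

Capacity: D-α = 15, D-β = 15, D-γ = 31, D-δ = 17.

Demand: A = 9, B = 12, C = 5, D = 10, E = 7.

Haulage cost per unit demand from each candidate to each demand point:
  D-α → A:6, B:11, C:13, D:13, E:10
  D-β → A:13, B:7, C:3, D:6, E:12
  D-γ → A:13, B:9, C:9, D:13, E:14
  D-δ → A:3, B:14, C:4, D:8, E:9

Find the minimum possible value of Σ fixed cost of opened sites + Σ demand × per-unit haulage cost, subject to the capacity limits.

Open {D-β, D-γ}; cheapest assignment that respects the capacities:
  D-β (cap 15, load 15): C, D — cost 5×3 + 10×6 = 75
  D-γ (cap 31, load 28): A, B, E — cost 9×13 + 12×9 + 7×14 = 323
  Shipping 398, fixed 341 → total 739.
  Any other capacity-feasible assignment to {D-β, D-γ} ships for at least 398.
Compare {D-α, D-γ}: its best feasible assignment gives total 741.
Compare {D-γ, D-δ}: its best feasible assignment gives total 754.
Every other set of open sites that can feasibly serve all demand totals ≥ 741 even under its best assignment. Minimum: 739.

739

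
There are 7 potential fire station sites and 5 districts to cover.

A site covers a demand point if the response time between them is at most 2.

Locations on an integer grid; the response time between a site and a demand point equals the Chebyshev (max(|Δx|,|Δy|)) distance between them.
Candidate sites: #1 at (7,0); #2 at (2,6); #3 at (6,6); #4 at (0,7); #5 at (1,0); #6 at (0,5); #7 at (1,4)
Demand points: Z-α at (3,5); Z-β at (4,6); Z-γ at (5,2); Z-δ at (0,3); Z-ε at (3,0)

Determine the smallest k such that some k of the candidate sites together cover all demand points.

Coverage sets (demand points within 2 of each site):
  #1: {Z-γ}
  #2: {Z-α, Z-β}
  #3: {Z-β}
  #4: {}
  #5: {Z-ε}
  #6: {Z-δ}
  #7: {Z-α, Z-δ}
No 3 sites suffice: every size-3 union leaves at least one demand point uncovered.
But {#1, #2, #5, #6} covers everything, so the minimum is 4.

4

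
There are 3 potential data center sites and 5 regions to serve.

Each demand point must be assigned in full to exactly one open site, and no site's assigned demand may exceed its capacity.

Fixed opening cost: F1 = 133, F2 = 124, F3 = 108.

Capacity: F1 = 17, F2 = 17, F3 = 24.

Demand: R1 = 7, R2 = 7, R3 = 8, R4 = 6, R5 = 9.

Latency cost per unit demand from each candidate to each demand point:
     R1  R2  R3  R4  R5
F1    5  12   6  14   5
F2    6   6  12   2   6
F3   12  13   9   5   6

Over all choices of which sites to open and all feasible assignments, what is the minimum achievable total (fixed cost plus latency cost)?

Open {F2, F3}; cheapest assignment that respects the capacities:
  F2 (cap 17, load 14): R1, R2 — cost 7×6 + 7×6 = 84
  F3 (cap 24, load 23): R3, R4, R5 — cost 8×9 + 6×5 + 9×6 = 156
  Shipping 240, fixed 232 → total 472.
  Any other capacity-feasible assignment to {F2, F3} ships for at least 240.
Compare {F1, F3}: its best feasible assignment gives total 499.
Compare {F1, F2, F3}: its best feasible assignment gives total 556.
Every other set of open sites that can feasibly serve all demand totals ≥ 499 even under its best assignment. Minimum: 472.

472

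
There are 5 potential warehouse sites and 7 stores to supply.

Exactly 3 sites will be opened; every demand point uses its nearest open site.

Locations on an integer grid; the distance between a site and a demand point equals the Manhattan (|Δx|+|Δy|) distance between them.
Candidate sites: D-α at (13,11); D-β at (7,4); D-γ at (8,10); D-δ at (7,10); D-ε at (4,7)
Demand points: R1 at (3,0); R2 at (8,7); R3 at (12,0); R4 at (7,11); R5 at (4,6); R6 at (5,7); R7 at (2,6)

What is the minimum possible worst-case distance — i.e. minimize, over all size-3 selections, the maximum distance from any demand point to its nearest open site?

Open {D-α, D-β, D-γ}.
  Farthest demand point is R3 at distance 9 (to D-β); all others are ≤ 9.
With {D-α, D-β, D-δ} the worst case is 9.
With {D-α, D-β, D-ε} the worst case is 9.
No size-3 selection achieves below 9.

9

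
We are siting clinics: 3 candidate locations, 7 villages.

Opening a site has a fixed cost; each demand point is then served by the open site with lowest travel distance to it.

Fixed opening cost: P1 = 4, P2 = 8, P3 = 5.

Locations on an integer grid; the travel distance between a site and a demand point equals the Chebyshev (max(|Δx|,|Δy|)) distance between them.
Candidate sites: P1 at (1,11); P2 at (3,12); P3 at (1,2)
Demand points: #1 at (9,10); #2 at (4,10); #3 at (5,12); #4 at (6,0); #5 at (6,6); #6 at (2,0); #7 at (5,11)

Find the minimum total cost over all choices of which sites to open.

37

Open {P2, P3}: assign each demand point to its cheapest open site.
  #1→P2 6, #2→P2 2, #3→P2 2, #4→P3 5, #5→P3 5, #6→P3 2, #7→P2 2
  travel distance 24, fixed 13 → total 37.
Compare {P1, P3}: travel distance 31 + fixed 9 = 40.
Compare {P1, P2, P3}: travel distance 24 + fixed 17 = 41.
Compare {P1}: travel distance 46 + fixed 4 = 50.
All other subsets cost ≥ 40. Minimum total cost: 37.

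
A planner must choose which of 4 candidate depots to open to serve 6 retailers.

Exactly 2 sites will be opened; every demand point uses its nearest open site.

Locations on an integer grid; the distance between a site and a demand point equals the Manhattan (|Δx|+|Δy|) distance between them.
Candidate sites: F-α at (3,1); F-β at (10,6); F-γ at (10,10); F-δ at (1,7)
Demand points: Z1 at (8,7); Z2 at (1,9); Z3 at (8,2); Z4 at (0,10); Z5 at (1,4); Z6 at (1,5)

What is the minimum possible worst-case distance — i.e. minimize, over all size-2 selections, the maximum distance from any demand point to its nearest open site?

6

Open {F-β, F-δ}.
  Farthest demand point is Z3 at distance 6 (to F-β); all others are ≤ 6.
With {F-α, F-δ} the worst case is 7.
With {F-α, F-γ} the worst case is 10.
No size-2 selection achieves below 6.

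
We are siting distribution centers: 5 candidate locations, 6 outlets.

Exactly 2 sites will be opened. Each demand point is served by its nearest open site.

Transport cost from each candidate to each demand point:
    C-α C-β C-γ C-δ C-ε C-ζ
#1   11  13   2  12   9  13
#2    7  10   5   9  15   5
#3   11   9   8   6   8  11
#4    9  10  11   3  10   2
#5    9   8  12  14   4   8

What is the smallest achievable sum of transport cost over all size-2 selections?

35

Open {#1, #4}.
  C-α→#4 9, C-β→#4 10, C-γ→#1 2, C-δ→#4 3, C-ε→#1 9, C-ζ→#4 2  ⇒ total 35.
Compare {#2, #4}: total 37.
Compare {#4, #5}: total 37.
No size-2 selection does better; minimum is 35.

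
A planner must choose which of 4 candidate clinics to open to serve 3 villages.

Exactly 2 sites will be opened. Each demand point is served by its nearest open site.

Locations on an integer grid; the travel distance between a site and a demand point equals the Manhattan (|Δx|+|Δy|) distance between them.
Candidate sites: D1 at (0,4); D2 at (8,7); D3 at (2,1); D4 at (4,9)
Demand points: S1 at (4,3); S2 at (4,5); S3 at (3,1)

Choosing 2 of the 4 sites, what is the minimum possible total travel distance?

9

Open {D3, D4}.
  S1→D3 4, S2→D4 4, S3→D3 1  ⇒ total 9.
Compare {D1, D3}: total 10.
Compare {D2, D3}: total 11.
No size-2 selection does better; minimum is 9.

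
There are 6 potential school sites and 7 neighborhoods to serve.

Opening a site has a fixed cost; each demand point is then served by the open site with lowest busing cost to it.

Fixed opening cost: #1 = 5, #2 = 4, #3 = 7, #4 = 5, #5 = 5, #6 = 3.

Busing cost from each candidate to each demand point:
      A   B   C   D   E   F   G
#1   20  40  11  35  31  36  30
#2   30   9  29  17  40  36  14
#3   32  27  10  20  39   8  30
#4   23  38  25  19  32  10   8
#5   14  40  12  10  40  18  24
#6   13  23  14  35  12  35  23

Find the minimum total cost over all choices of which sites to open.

Open {#2, #4, #5, #6}: assign each demand point to its cheapest open site.
  A→#6 13, B→#2 9, C→#5 12, D→#5 10, E→#6 12, F→#4 10, G→#4 8
  busing cost 74, fixed 17 → total 91.
Compare {#2, #3, #4, #5, #6}: busing cost 70 + fixed 24 = 94.
Compare {#2, #4, #6}: busing cost 83 + fixed 12 = 95.
Compare {#2, #3, #5, #6}: busing cost 76 + fixed 19 = 95.
All other subsets cost ≥ 94. Minimum total cost: 91.

91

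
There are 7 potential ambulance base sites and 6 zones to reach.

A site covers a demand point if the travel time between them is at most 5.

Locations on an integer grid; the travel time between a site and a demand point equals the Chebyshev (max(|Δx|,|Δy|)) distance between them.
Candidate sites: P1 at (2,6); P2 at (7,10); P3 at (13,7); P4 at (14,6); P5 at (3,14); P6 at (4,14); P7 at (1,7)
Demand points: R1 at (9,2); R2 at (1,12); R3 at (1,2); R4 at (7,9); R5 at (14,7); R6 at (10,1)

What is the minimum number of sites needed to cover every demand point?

Coverage sets (demand points within 5 of each site):
  P1: {R3, R4}
  P2: {R4}
  P3: {R1, R5}
  P4: {R1, R5, R6}
  P5: {R2, R4}
  P6: {R2, R4}
  P7: {R2, R3}
No 2 sites suffice: every size-2 union leaves at least one demand point uncovered.
But {P1, P4, P5} covers everything, so the minimum is 3.

3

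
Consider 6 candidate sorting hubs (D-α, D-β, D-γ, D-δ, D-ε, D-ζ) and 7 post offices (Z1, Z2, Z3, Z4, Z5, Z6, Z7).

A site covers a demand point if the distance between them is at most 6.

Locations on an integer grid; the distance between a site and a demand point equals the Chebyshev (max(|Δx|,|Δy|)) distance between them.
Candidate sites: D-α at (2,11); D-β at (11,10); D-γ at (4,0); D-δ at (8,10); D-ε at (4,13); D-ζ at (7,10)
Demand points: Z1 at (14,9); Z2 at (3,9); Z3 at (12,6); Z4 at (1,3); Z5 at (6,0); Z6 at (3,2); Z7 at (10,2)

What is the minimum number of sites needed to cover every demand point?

2

Coverage sets (demand points within 6 of each site):
  D-α: {Z2}
  D-β: {Z1, Z3}
  D-γ: {Z4, Z5, Z6, Z7}
  D-δ: {Z1, Z2, Z3}
  D-ε: {Z2}
  D-ζ: {Z2, Z3}
No single site covers all 7 demand points.
But {D-γ, D-δ} covers everything, so the minimum is 2.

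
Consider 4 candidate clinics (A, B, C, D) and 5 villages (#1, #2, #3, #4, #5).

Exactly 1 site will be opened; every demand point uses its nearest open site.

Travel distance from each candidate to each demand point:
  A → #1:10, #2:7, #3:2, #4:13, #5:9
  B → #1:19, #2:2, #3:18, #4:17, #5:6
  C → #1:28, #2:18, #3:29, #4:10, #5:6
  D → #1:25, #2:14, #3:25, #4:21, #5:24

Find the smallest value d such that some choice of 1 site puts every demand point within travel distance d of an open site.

Open {A}.
  Farthest demand point is #4 at travel distance 13 (to A); all others are ≤ 13.
With {B} the worst case is 19.
With {D} the worst case is 25.
No size-1 selection achieves below 13.

13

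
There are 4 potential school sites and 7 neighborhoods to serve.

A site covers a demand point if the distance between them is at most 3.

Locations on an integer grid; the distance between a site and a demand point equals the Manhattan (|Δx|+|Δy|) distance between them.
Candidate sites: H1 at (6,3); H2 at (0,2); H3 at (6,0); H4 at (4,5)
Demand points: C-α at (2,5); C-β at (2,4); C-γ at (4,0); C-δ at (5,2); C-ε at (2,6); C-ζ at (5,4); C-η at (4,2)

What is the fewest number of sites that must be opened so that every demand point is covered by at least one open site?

2

Coverage sets (demand points within 3 of each site):
  H1: {C-δ, C-ζ, C-η}
  H2: {}
  H3: {C-γ, C-δ}
  H4: {C-α, C-β, C-ε, C-ζ, C-η}
No single site covers all 7 demand points.
But {H3, H4} covers everything, so the minimum is 2.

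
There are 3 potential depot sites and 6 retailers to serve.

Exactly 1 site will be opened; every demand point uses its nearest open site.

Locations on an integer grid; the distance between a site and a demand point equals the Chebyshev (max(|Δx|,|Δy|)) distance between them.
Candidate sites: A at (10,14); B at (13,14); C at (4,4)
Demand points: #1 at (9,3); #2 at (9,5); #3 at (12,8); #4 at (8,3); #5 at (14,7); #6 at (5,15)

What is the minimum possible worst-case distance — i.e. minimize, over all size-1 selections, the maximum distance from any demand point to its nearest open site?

11

Open {A}.
  Farthest demand point is #1 at distance 11 (to A); all others are ≤ 11.
With {B} the worst case is 11.
With {C} the worst case is 11.
No size-1 selection achieves below 11.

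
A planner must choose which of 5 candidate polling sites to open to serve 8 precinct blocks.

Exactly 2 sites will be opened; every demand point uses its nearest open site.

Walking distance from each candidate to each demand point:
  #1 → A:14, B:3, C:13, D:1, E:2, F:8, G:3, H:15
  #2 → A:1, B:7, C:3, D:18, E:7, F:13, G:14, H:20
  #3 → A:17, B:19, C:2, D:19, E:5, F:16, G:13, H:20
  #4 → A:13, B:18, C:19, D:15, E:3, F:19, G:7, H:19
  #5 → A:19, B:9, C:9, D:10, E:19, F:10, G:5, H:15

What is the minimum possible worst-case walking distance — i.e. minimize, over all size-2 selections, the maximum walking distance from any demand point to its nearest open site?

Open {#1, #2}.
  Farthest demand point is H at walking distance 15 (to #1); all others are ≤ 15.
With {#1, #3} the worst case is 15.
With {#1, #4} the worst case is 15.
No size-2 selection achieves below 15.

15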